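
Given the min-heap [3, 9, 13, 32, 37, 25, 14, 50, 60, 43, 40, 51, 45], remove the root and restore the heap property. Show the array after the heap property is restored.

remove root 3; move last element 45 to root → [45, 9, 13, 32, 37, 25, 14, 50, 60, 43, 40, 51]
45 vs smaller child 9 at index 1, swap → [9, 45, 13, 32, 37, 25, 14, 50, 60, 43, 40, 51]
45 vs smaller child 32 at index 3, swap → [9, 32, 13, 45, 37, 25, 14, 50, 60, 43, 40, 51]

[9, 32, 13, 45, 37, 25, 14, 50, 60, 43, 40, 51]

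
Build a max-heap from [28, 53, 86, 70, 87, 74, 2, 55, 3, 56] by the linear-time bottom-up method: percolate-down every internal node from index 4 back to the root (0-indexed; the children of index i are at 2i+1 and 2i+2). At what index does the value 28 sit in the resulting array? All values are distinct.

sift down from index 4: already satisfies heap property
sift down from index 3: already satisfies heap property
sift down from index 2: already satisfies heap property
sift down from index 1:
  53 vs larger child 87 at index 4, swap → [28, 87, 86, 70, 53, 74, 2, 55, 3, 56]
  53 vs only child 56 at index 9, swap → [28, 87, 86, 70, 56, 74, 2, 55, 3, 53]
sift down from index 0:
  28 vs larger child 87 at index 1, swap → [87, 28, 86, 70, 56, 74, 2, 55, 3, 53]
  28 vs larger child 70 at index 3, swap → [87, 70, 86, 28, 56, 74, 2, 55, 3, 53]
  28 vs larger child 55 at index 7, swap → [87, 70, 86, 55, 56, 74, 2, 28, 3, 53]
resulting array: [87, 70, 86, 55, 56, 74, 2, 28, 3, 53]

7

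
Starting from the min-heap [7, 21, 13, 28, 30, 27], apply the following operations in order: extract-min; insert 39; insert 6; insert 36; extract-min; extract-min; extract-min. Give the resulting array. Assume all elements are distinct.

[27, 28, 39, 36, 30]

extract-min → returns 7:
  remove root 7; move last element 27 to root → [27, 21, 13, 28, 30]
  27 vs smaller child 13 at index 2, swap → [13, 21, 27, 28, 30]
insert 39:
  append 39 at index 5 → [13, 21, 27, 28, 30, 39] (no swap needed)
insert 6:
  append 6 at index 6 → [13, 21, 27, 28, 30, 39, 6]
  6 < parent 27 at index 2, swap → [13, 21, 6, 28, 30, 39, 27]
  6 < parent 13 at index 0, swap → [6, 21, 13, 28, 30, 39, 27]
insert 36:
  append 36 at index 7 → [6, 21, 13, 28, 30, 39, 27, 36] (no swap needed)
extract-min → returns 6:
  remove root 6; move last element 36 to root → [36, 21, 13, 28, 30, 39, 27]
  36 vs smaller child 13 at index 2, swap → [13, 21, 36, 28, 30, 39, 27]
  36 vs smaller child 27 at index 6, swap → [13, 21, 27, 28, 30, 39, 36]
extract-min → returns 13:
  remove root 13; move last element 36 to root → [36, 21, 27, 28, 30, 39]
  36 vs smaller child 21 at index 1, swap → [21, 36, 27, 28, 30, 39]
  36 vs smaller child 28 at index 3, swap → [21, 28, 27, 36, 30, 39]
extract-min → returns 21:
  remove root 21; move last element 39 to root → [39, 28, 27, 36, 30]
  39 vs smaller child 27 at index 2, swap → [27, 28, 39, 36, 30]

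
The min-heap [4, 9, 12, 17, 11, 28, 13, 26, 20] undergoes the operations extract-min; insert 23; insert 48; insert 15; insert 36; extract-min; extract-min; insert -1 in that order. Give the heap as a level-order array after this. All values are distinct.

[-1, 12, 13, 17, 15, 28, 36, 26, 23, 48, 20]

extract-min → returns 4:
  remove root 4; move last element 20 to root → [20, 9, 12, 17, 11, 28, 13, 26]
  20 vs smaller child 9 at index 1, swap → [9, 20, 12, 17, 11, 28, 13, 26]
  20 vs smaller child 11 at index 4, swap → [9, 11, 12, 17, 20, 28, 13, 26]
insert 23:
  append 23 at index 8 → [9, 11, 12, 17, 20, 28, 13, 26, 23] (no swap needed)
insert 48:
  append 48 at index 9 → [9, 11, 12, 17, 20, 28, 13, 26, 23, 48] (no swap needed)
insert 15:
  append 15 at index 10 → [9, 11, 12, 17, 20, 28, 13, 26, 23, 48, 15]
  15 < parent 20 at index 4, swap → [9, 11, 12, 17, 15, 28, 13, 26, 23, 48, 20]
insert 36:
  append 36 at index 11 → [9, 11, 12, 17, 15, 28, 13, 26, 23, 48, 20, 36] (no swap needed)
extract-min → returns 9:
  remove root 9; move last element 36 to root → [36, 11, 12, 17, 15, 28, 13, 26, 23, 48, 20]
  36 vs smaller child 11 at index 1, swap → [11, 36, 12, 17, 15, 28, 13, 26, 23, 48, 20]
  36 vs smaller child 15 at index 4, swap → [11, 15, 12, 17, 36, 28, 13, 26, 23, 48, 20]
  36 vs smaller child 20 at index 10, swap → [11, 15, 12, 17, 20, 28, 13, 26, 23, 48, 36]
extract-min → returns 11:
  remove root 11; move last element 36 to root → [36, 15, 12, 17, 20, 28, 13, 26, 23, 48]
  36 vs smaller child 12 at index 2, swap → [12, 15, 36, 17, 20, 28, 13, 26, 23, 48]
  36 vs smaller child 13 at index 6, swap → [12, 15, 13, 17, 20, 28, 36, 26, 23, 48]
insert -1:
  append -1 at index 10 → [12, 15, 13, 17, 20, 28, 36, 26, 23, 48, -1]
  -1 < parent 20 at index 4, swap → [12, 15, 13, 17, -1, 28, 36, 26, 23, 48, 20]
  -1 < parent 15 at index 1, swap → [12, -1, 13, 17, 15, 28, 36, 26, 23, 48, 20]
  -1 < parent 12 at index 0, swap → [-1, 12, 13, 17, 15, 28, 36, 26, 23, 48, 20]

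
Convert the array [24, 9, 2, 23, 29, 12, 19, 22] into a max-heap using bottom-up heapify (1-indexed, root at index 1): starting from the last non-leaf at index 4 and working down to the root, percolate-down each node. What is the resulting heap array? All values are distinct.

[29, 24, 19, 23, 9, 12, 2, 22]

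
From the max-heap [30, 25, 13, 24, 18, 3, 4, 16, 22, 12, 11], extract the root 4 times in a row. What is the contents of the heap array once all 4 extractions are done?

extract-max #1 returns 30:
  remove root 30; move last element 11 to root → [11, 25, 13, 24, 18, 3, 4, 16, 22, 12]
  11 vs larger child 25 at index 1, swap → [25, 11, 13, 24, 18, 3, 4, 16, 22, 12]
  11 vs larger child 24 at index 3, swap → [25, 24, 13, 11, 18, 3, 4, 16, 22, 12]
  11 vs larger child 22 at index 8, swap → [25, 24, 13, 22, 18, 3, 4, 16, 11, 12]
extract-max #2 returns 25:
  remove root 25; move last element 12 to root → [12, 24, 13, 22, 18, 3, 4, 16, 11]
  12 vs larger child 24 at index 1, swap → [24, 12, 13, 22, 18, 3, 4, 16, 11]
  12 vs larger child 22 at index 3, swap → [24, 22, 13, 12, 18, 3, 4, 16, 11]
  12 vs larger child 16 at index 7, swap → [24, 22, 13, 16, 18, 3, 4, 12, 11]
extract-max #3 returns 24:
  remove root 24; move last element 11 to root → [11, 22, 13, 16, 18, 3, 4, 12]
  11 vs larger child 22 at index 1, swap → [22, 11, 13, 16, 18, 3, 4, 12]
  11 vs larger child 18 at index 4, swap → [22, 18, 13, 16, 11, 3, 4, 12]
extract-max #4 returns 22:
  remove root 22; move last element 12 to root → [12, 18, 13, 16, 11, 3, 4]
  12 vs larger child 18 at index 1, swap → [18, 12, 13, 16, 11, 3, 4]
  12 vs larger child 16 at index 3, swap → [18, 16, 13, 12, 11, 3, 4]

[18, 16, 13, 12, 11, 3, 4]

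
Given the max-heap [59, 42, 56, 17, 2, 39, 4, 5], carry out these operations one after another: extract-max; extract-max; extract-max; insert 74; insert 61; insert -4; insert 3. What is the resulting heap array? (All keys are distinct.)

[74, 17, 61, 4, 2, 5, 39, -4, 3]

extract-max → returns 59:
  remove root 59; move last element 5 to root → [5, 42, 56, 17, 2, 39, 4]
  5 vs larger child 56 at index 2, swap → [56, 42, 5, 17, 2, 39, 4]
  5 vs larger child 39 at index 5, swap → [56, 42, 39, 17, 2, 5, 4]
extract-max → returns 56:
  remove root 56; move last element 4 to root → [4, 42, 39, 17, 2, 5]
  4 vs larger child 42 at index 1, swap → [42, 4, 39, 17, 2, 5]
  4 vs larger child 17 at index 3, swap → [42, 17, 39, 4, 2, 5]
extract-max → returns 42:
  remove root 42; move last element 5 to root → [5, 17, 39, 4, 2]
  5 vs larger child 39 at index 2, swap → [39, 17, 5, 4, 2]
insert 74:
  append 74 at index 5 → [39, 17, 5, 4, 2, 74]
  74 > parent 5 at index 2, swap → [39, 17, 74, 4, 2, 5]
  74 > parent 39 at index 0, swap → [74, 17, 39, 4, 2, 5]
insert 61:
  append 61 at index 6 → [74, 17, 39, 4, 2, 5, 61]
  61 > parent 39 at index 2, swap → [74, 17, 61, 4, 2, 5, 39]
insert -4:
  append -4 at index 7 → [74, 17, 61, 4, 2, 5, 39, -4] (no swap needed)
insert 3:
  append 3 at index 8 → [74, 17, 61, 4, 2, 5, 39, -4, 3] (no swap needed)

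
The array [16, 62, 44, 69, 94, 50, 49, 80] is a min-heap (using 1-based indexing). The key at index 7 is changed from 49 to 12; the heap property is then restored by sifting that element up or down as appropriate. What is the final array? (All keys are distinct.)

set index 7 from 49 to 12 → [16, 62, 44, 69, 94, 50, 12, 80]
12 < parent 44 at index 3, swap → [16, 62, 12, 69, 94, 50, 44, 80]
12 < parent 16 at index 1, swap → [12, 62, 16, 69, 94, 50, 44, 80]

[12, 62, 16, 69, 94, 50, 44, 80]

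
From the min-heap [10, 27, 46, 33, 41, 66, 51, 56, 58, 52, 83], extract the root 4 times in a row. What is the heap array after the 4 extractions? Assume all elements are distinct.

[46, 52, 51, 56, 58, 66, 83]

extract-min #1 returns 10:
  remove root 10; move last element 83 to root → [83, 27, 46, 33, 41, 66, 51, 56, 58, 52]
  83 vs smaller child 27 at index 1, swap → [27, 83, 46, 33, 41, 66, 51, 56, 58, 52]
  83 vs smaller child 33 at index 3, swap → [27, 33, 46, 83, 41, 66, 51, 56, 58, 52]
  83 vs smaller child 56 at index 7, swap → [27, 33, 46, 56, 41, 66, 51, 83, 58, 52]
extract-min #2 returns 27:
  remove root 27; move last element 52 to root → [52, 33, 46, 56, 41, 66, 51, 83, 58]
  52 vs smaller child 33 at index 1, swap → [33, 52, 46, 56, 41, 66, 51, 83, 58]
  52 vs smaller child 41 at index 4, swap → [33, 41, 46, 56, 52, 66, 51, 83, 58]
extract-min #3 returns 33:
  remove root 33; move last element 58 to root → [58, 41, 46, 56, 52, 66, 51, 83]
  58 vs smaller child 41 at index 1, swap → [41, 58, 46, 56, 52, 66, 51, 83]
  58 vs smaller child 52 at index 4, swap → [41, 52, 46, 56, 58, 66, 51, 83]
extract-min #4 returns 41:
  remove root 41; move last element 83 to root → [83, 52, 46, 56, 58, 66, 51]
  83 vs smaller child 46 at index 2, swap → [46, 52, 83, 56, 58, 66, 51]
  83 vs smaller child 51 at index 6, swap → [46, 52, 51, 56, 58, 66, 83]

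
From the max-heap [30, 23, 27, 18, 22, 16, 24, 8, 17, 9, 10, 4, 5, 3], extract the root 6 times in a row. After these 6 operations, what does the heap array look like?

extract-max #1 returns 30:
  remove root 30; move last element 3 to root → [3, 23, 27, 18, 22, 16, 24, 8, 17, 9, 10, 4, 5]
  3 vs larger child 27 at index 2, swap → [27, 23, 3, 18, 22, 16, 24, 8, 17, 9, 10, 4, 5]
  3 vs larger child 24 at index 6, swap → [27, 23, 24, 18, 22, 16, 3, 8, 17, 9, 10, 4, 5]
extract-max #2 returns 27:
  remove root 27; move last element 5 to root → [5, 23, 24, 18, 22, 16, 3, 8, 17, 9, 10, 4]
  5 vs larger child 24 at index 2, swap → [24, 23, 5, 18, 22, 16, 3, 8, 17, 9, 10, 4]
  5 vs larger child 16 at index 5, swap → [24, 23, 16, 18, 22, 5, 3, 8, 17, 9, 10, 4]
extract-max #3 returns 24:
  remove root 24; move last element 4 to root → [4, 23, 16, 18, 22, 5, 3, 8, 17, 9, 10]
  4 vs larger child 23 at index 1, swap → [23, 4, 16, 18, 22, 5, 3, 8, 17, 9, 10]
  4 vs larger child 22 at index 4, swap → [23, 22, 16, 18, 4, 5, 3, 8, 17, 9, 10]
  4 vs larger child 10 at index 10, swap → [23, 22, 16, 18, 10, 5, 3, 8, 17, 9, 4]
extract-max #4 returns 23:
  remove root 23; move last element 4 to root → [4, 22, 16, 18, 10, 5, 3, 8, 17, 9]
  4 vs larger child 22 at index 1, swap → [22, 4, 16, 18, 10, 5, 3, 8, 17, 9]
  4 vs larger child 18 at index 3, swap → [22, 18, 16, 4, 10, 5, 3, 8, 17, 9]
  4 vs larger child 17 at index 8, swap → [22, 18, 16, 17, 10, 5, 3, 8, 4, 9]
extract-max #5 returns 22:
  remove root 22; move last element 9 to root → [9, 18, 16, 17, 10, 5, 3, 8, 4]
  9 vs larger child 18 at index 1, swap → [18, 9, 16, 17, 10, 5, 3, 8, 4]
  9 vs larger child 17 at index 3, swap → [18, 17, 16, 9, 10, 5, 3, 8, 4]
extract-max #6 returns 18:
  remove root 18; move last element 4 to root → [4, 17, 16, 9, 10, 5, 3, 8]
  4 vs larger child 17 at index 1, swap → [17, 4, 16, 9, 10, 5, 3, 8]
  4 vs larger child 10 at index 4, swap → [17, 10, 16, 9, 4, 5, 3, 8]

[17, 10, 16, 9, 4, 5, 3, 8]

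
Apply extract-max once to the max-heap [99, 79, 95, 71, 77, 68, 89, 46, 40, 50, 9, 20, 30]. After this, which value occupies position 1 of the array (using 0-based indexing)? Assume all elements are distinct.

remove root 99; move last element 30 to root → [30, 79, 95, 71, 77, 68, 89, 46, 40, 50, 9, 20]
30 vs larger child 95 at index 2, swap → [95, 79, 30, 71, 77, 68, 89, 46, 40, 50, 9, 20]
30 vs larger child 89 at index 6, swap → [95, 79, 89, 71, 77, 68, 30, 46, 40, 50, 9, 20]
resulting array: [95, 79, 89, 71, 77, 68, 30, 46, 40, 50, 9, 20]

79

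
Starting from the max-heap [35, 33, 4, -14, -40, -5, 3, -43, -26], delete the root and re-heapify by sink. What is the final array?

remove root 35; move last element -26 to root → [-26, 33, 4, -14, -40, -5, 3, -43]
-26 vs larger child 33 at index 1, swap → [33, -26, 4, -14, -40, -5, 3, -43]
-26 vs larger child -14 at index 3, swap → [33, -14, 4, -26, -40, -5, 3, -43]

[33, -14, 4, -26, -40, -5, 3, -43]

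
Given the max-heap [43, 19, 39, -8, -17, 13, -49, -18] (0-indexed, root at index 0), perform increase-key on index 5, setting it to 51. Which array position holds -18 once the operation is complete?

7

set index 5 from 13 to 51 → [43, 19, 39, -8, -17, 51, -49, -18]
51 > parent 39 at index 2, swap → [43, 19, 51, -8, -17, 39, -49, -18]
51 > parent 43 at index 0, swap → [51, 19, 43, -8, -17, 39, -49, -18]
resulting array: [51, 19, 43, -8, -17, 39, -49, -18]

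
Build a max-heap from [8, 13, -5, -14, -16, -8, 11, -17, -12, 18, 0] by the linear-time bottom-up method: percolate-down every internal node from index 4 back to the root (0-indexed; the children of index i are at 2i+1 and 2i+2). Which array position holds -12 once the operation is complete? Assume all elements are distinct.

3

sift down from index 4:
  -16 vs larger child 18 at index 9, swap → [8, 13, -5, -14, 18, -8, 11, -17, -12, -16, 0]
sift down from index 3:
  -14 vs larger child -12 at index 8, swap → [8, 13, -5, -12, 18, -8, 11, -17, -14, -16, 0]
sift down from index 2:
  -5 vs larger child 11 at index 6, swap → [8, 13, 11, -12, 18, -8, -5, -17, -14, -16, 0]
sift down from index 1:
  13 vs larger child 18 at index 4, swap → [8, 18, 11, -12, 13, -8, -5, -17, -14, -16, 0]
sift down from index 0:
  8 vs larger child 18 at index 1, swap → [18, 8, 11, -12, 13, -8, -5, -17, -14, -16, 0]
  8 vs larger child 13 at index 4, swap → [18, 13, 11, -12, 8, -8, -5, -17, -14, -16, 0]
resulting array: [18, 13, 11, -12, 8, -8, -5, -17, -14, -16, 0]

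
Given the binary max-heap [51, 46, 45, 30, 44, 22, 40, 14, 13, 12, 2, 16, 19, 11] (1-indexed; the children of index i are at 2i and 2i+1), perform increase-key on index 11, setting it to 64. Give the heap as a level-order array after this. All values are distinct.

set index 11 from 2 to 64 → [51, 46, 45, 30, 44, 22, 40, 14, 13, 12, 64, 16, 19, 11]
64 > parent 44 at index 5, swap → [51, 46, 45, 30, 64, 22, 40, 14, 13, 12, 44, 16, 19, 11]
64 > parent 46 at index 2, swap → [51, 64, 45, 30, 46, 22, 40, 14, 13, 12, 44, 16, 19, 11]
64 > parent 51 at index 1, swap → [64, 51, 45, 30, 46, 22, 40, 14, 13, 12, 44, 16, 19, 11]

[64, 51, 45, 30, 46, 22, 40, 14, 13, 12, 44, 16, 19, 11]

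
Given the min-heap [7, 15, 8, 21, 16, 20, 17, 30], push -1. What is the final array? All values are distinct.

[-1, 7, 8, 15, 16, 20, 17, 30, 21]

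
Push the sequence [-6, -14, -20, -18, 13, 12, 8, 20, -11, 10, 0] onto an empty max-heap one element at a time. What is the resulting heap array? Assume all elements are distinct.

[20, 13, 12, -6, 10, -20, 8, -18, -11, -14, 0]

Insert -6:
  append -6 at index 0 → [-6] (no swap needed)
Insert -14:
  append -14 at index 1 → [-6, -14] (no swap needed)
Insert -20:
  append -20 at index 2 → [-6, -14, -20] (no swap needed)
Insert -18:
  append -18 at index 3 → [-6, -14, -20, -18] (no swap needed)
Insert 13:
  append 13 at index 4 → [-6, -14, -20, -18, 13]
  13 > parent -14 at index 1, swap → [-6, 13, -20, -18, -14]
  13 > parent -6 at index 0, swap → [13, -6, -20, -18, -14]
Insert 12:
  append 12 at index 5 → [13, -6, -20, -18, -14, 12]
  12 > parent -20 at index 2, swap → [13, -6, 12, -18, -14, -20]
Insert 8:
  append 8 at index 6 → [13, -6, 12, -18, -14, -20, 8] (no swap needed)
Insert 20:
  append 20 at index 7 → [13, -6, 12, -18, -14, -20, 8, 20]
  20 > parent -18 at index 3, swap → [13, -6, 12, 20, -14, -20, 8, -18]
  20 > parent -6 at index 1, swap → [13, 20, 12, -6, -14, -20, 8, -18]
  20 > parent 13 at index 0, swap → [20, 13, 12, -6, -14, -20, 8, -18]
Insert -11:
  append -11 at index 8 → [20, 13, 12, -6, -14, -20, 8, -18, -11] (no swap needed)
Insert 10:
  append 10 at index 9 → [20, 13, 12, -6, -14, -20, 8, -18, -11, 10]
  10 > parent -14 at index 4, swap → [20, 13, 12, -6, 10, -20, 8, -18, -11, -14]
Insert 0:
  append 0 at index 10 → [20, 13, 12, -6, 10, -20, 8, -18, -11, -14, 0] (no swap needed)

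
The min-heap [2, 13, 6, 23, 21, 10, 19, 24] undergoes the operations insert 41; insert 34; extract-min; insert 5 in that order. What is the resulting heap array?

[5, 6, 10, 23, 13, 34, 19, 24, 41, 21]

insert 41:
  append 41 at index 8 → [2, 13, 6, 23, 21, 10, 19, 24, 41] (no swap needed)
insert 34:
  append 34 at index 9 → [2, 13, 6, 23, 21, 10, 19, 24, 41, 34] (no swap needed)
extract-min → returns 2:
  remove root 2; move last element 34 to root → [34, 13, 6, 23, 21, 10, 19, 24, 41]
  34 vs smaller child 6 at index 2, swap → [6, 13, 34, 23, 21, 10, 19, 24, 41]
  34 vs smaller child 10 at index 5, swap → [6, 13, 10, 23, 21, 34, 19, 24, 41]
insert 5:
  append 5 at index 9 → [6, 13, 10, 23, 21, 34, 19, 24, 41, 5]
  5 < parent 21 at index 4, swap → [6, 13, 10, 23, 5, 34, 19, 24, 41, 21]
  5 < parent 13 at index 1, swap → [6, 5, 10, 23, 13, 34, 19, 24, 41, 21]
  5 < parent 6 at index 0, swap → [5, 6, 10, 23, 13, 34, 19, 24, 41, 21]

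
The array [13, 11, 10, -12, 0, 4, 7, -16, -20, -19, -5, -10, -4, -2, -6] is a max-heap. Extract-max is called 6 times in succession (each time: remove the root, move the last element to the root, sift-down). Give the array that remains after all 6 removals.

extract-max #1 returns 13:
  remove root 13; move last element -6 to root → [-6, 11, 10, -12, 0, 4, 7, -16, -20, -19, -5, -10, -4, -2]
  -6 vs larger child 11 at index 1, swap → [11, -6, 10, -12, 0, 4, 7, -16, -20, -19, -5, -10, -4, -2]
  -6 vs larger child 0 at index 4, swap → [11, 0, 10, -12, -6, 4, 7, -16, -20, -19, -5, -10, -4, -2]
  -6 vs larger child -5 at index 10, swap → [11, 0, 10, -12, -5, 4, 7, -16, -20, -19, -6, -10, -4, -2]
extract-max #2 returns 11:
  remove root 11; move last element -2 to root → [-2, 0, 10, -12, -5, 4, 7, -16, -20, -19, -6, -10, -4]
  -2 vs larger child 10 at index 2, swap → [10, 0, -2, -12, -5, 4, 7, -16, -20, -19, -6, -10, -4]
  -2 vs larger child 7 at index 6, swap → [10, 0, 7, -12, -5, 4, -2, -16, -20, -19, -6, -10, -4]
extract-max #3 returns 10:
  remove root 10; move last element -4 to root → [-4, 0, 7, -12, -5, 4, -2, -16, -20, -19, -6, -10]
  -4 vs larger child 7 at index 2, swap → [7, 0, -4, -12, -5, 4, -2, -16, -20, -19, -6, -10]
  -4 vs larger child 4 at index 5, swap → [7, 0, 4, -12, -5, -4, -2, -16, -20, -19, -6, -10]
extract-max #4 returns 7:
  remove root 7; move last element -10 to root → [-10, 0, 4, -12, -5, -4, -2, -16, -20, -19, -6]
  -10 vs larger child 4 at index 2, swap → [4, 0, -10, -12, -5, -4, -2, -16, -20, -19, -6]
  -10 vs larger child -2 at index 6, swap → [4, 0, -2, -12, -5, -4, -10, -16, -20, -19, -6]
extract-max #5 returns 4:
  remove root 4; move last element -6 to root → [-6, 0, -2, -12, -5, -4, -10, -16, -20, -19]
  -6 vs larger child 0 at index 1, swap → [0, -6, -2, -12, -5, -4, -10, -16, -20, -19]
  -6 vs larger child -5 at index 4, swap → [0, -5, -2, -12, -6, -4, -10, -16, -20, -19]
extract-max #6 returns 0:
  remove root 0; move last element -19 to root → [-19, -5, -2, -12, -6, -4, -10, -16, -20]
  -19 vs larger child -2 at index 2, swap → [-2, -5, -19, -12, -6, -4, -10, -16, -20]
  -19 vs larger child -4 at index 5, swap → [-2, -5, -4, -12, -6, -19, -10, -16, -20]

[-2, -5, -4, -12, -6, -19, -10, -16, -20]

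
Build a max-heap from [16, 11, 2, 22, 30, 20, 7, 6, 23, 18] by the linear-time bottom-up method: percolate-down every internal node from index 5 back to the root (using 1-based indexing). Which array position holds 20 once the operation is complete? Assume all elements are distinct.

sift down from index 5: already satisfies heap property
sift down from index 4:
  22 vs larger child 23 at index 9, swap → [16, 11, 2, 23, 30, 20, 7, 6, 22, 18]
sift down from index 3:
  2 vs larger child 20 at index 6, swap → [16, 11, 20, 23, 30, 2, 7, 6, 22, 18]
sift down from index 2:
  11 vs larger child 30 at index 5, swap → [16, 30, 20, 23, 11, 2, 7, 6, 22, 18]
  11 vs only child 18 at index 10, swap → [16, 30, 20, 23, 18, 2, 7, 6, 22, 11]
sift down from index 1:
  16 vs larger child 30 at index 2, swap → [30, 16, 20, 23, 18, 2, 7, 6, 22, 11]
  16 vs larger child 23 at index 4, swap → [30, 23, 20, 16, 18, 2, 7, 6, 22, 11]
  16 vs larger child 22 at index 9, swap → [30, 23, 20, 22, 18, 2, 7, 6, 16, 11]
resulting array: [30, 23, 20, 22, 18, 2, 7, 6, 16, 11]

3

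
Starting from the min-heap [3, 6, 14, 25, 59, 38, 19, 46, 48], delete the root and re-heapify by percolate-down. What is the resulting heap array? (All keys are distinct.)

[6, 25, 14, 46, 59, 38, 19, 48]

remove root 3; move last element 48 to root → [48, 6, 14, 25, 59, 38, 19, 46]
48 vs smaller child 6 at index 1, swap → [6, 48, 14, 25, 59, 38, 19, 46]
48 vs smaller child 25 at index 3, swap → [6, 25, 14, 48, 59, 38, 19, 46]
48 vs only child 46 at index 7, swap → [6, 25, 14, 46, 59, 38, 19, 48]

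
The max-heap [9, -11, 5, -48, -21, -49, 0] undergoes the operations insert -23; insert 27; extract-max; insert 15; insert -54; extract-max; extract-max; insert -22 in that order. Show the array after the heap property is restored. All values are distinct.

insert -23:
  append -23 at index 7 → [9, -11, 5, -48, -21, -49, 0, -23]
  -23 > parent -48 at index 3, swap → [9, -11, 5, -23, -21, -49, 0, -48]
insert 27:
  append 27 at index 8 → [9, -11, 5, -23, -21, -49, 0, -48, 27]
  27 > parent -23 at index 3, swap → [9, -11, 5, 27, -21, -49, 0, -48, -23]
  27 > parent -11 at index 1, swap → [9, 27, 5, -11, -21, -49, 0, -48, -23]
  27 > parent 9 at index 0, swap → [27, 9, 5, -11, -21, -49, 0, -48, -23]
extract-max → returns 27:
  remove root 27; move last element -23 to root → [-23, 9, 5, -11, -21, -49, 0, -48]
  -23 vs larger child 9 at index 1, swap → [9, -23, 5, -11, -21, -49, 0, -48]
  -23 vs larger child -11 at index 3, swap → [9, -11, 5, -23, -21, -49, 0, -48]
insert 15:
  append 15 at index 8 → [9, -11, 5, -23, -21, -49, 0, -48, 15]
  15 > parent -23 at index 3, swap → [9, -11, 5, 15, -21, -49, 0, -48, -23]
  15 > parent -11 at index 1, swap → [9, 15, 5, -11, -21, -49, 0, -48, -23]
  15 > parent 9 at index 0, swap → [15, 9, 5, -11, -21, -49, 0, -48, -23]
insert -54:
  append -54 at index 9 → [15, 9, 5, -11, -21, -49, 0, -48, -23, -54] (no swap needed)
extract-max → returns 15:
  remove root 15; move last element -54 to root → [-54, 9, 5, -11, -21, -49, 0, -48, -23]
  -54 vs larger child 9 at index 1, swap → [9, -54, 5, -11, -21, -49, 0, -48, -23]
  -54 vs larger child -11 at index 3, swap → [9, -11, 5, -54, -21, -49, 0, -48, -23]
  -54 vs larger child -23 at index 8, swap → [9, -11, 5, -23, -21, -49, 0, -48, -54]
extract-max → returns 9:
  remove root 9; move last element -54 to root → [-54, -11, 5, -23, -21, -49, 0, -48]
  -54 vs larger child 5 at index 2, swap → [5, -11, -54, -23, -21, -49, 0, -48]
  -54 vs larger child 0 at index 6, swap → [5, -11, 0, -23, -21, -49, -54, -48]
insert -22:
  append -22 at index 8 → [5, -11, 0, -23, -21, -49, -54, -48, -22]
  -22 > parent -23 at index 3, swap → [5, -11, 0, -22, -21, -49, -54, -48, -23]

[5, -11, 0, -22, -21, -49, -54, -48, -23]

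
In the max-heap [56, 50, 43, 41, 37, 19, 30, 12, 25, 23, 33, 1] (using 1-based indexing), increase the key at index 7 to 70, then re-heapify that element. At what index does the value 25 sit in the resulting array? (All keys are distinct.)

set index 7 from 30 to 70 → [56, 50, 43, 41, 37, 19, 70, 12, 25, 23, 33, 1]
70 > parent 43 at index 3, swap → [56, 50, 70, 41, 37, 19, 43, 12, 25, 23, 33, 1]
70 > parent 56 at index 1, swap → [70, 50, 56, 41, 37, 19, 43, 12, 25, 23, 33, 1]
resulting array: [70, 50, 56, 41, 37, 19, 43, 12, 25, 23, 33, 1]

9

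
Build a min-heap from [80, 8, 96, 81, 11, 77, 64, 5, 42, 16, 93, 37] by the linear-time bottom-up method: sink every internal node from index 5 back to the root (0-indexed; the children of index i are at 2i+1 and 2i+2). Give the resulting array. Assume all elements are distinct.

[5, 8, 37, 42, 11, 77, 64, 81, 80, 16, 93, 96]

sift down from index 5:
  77 vs only child 37 at index 11, swap → [80, 8, 96, 81, 11, 37, 64, 5, 42, 16, 93, 77]
sift down from index 4: already satisfies heap property
sift down from index 3:
  81 vs smaller child 5 at index 7, swap → [80, 8, 96, 5, 11, 37, 64, 81, 42, 16, 93, 77]
sift down from index 2:
  96 vs smaller child 37 at index 5, swap → [80, 8, 37, 5, 11, 96, 64, 81, 42, 16, 93, 77]
  96 vs only child 77 at index 11, swap → [80, 8, 37, 5, 11, 77, 64, 81, 42, 16, 93, 96]
sift down from index 1:
  8 vs smaller child 5 at index 3, swap → [80, 5, 37, 8, 11, 77, 64, 81, 42, 16, 93, 96]
sift down from index 0:
  80 vs smaller child 5 at index 1, swap → [5, 80, 37, 8, 11, 77, 64, 81, 42, 16, 93, 96]
  80 vs smaller child 8 at index 3, swap → [5, 8, 37, 80, 11, 77, 64, 81, 42, 16, 93, 96]
  80 vs smaller child 42 at index 8, swap → [5, 8, 37, 42, 11, 77, 64, 81, 80, 16, 93, 96]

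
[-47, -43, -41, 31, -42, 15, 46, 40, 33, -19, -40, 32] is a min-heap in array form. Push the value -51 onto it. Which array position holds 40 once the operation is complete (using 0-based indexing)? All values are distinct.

7

append -51 at index 12 → [-47, -43, -41, 31, -42, 15, 46, 40, 33, -19, -40, 32, -51]
-51 < parent 15 at index 5, swap → [-47, -43, -41, 31, -42, -51, 46, 40, 33, -19, -40, 32, 15]
-51 < parent -41 at index 2, swap → [-47, -43, -51, 31, -42, -41, 46, 40, 33, -19, -40, 32, 15]
-51 < parent -47 at index 0, swap → [-51, -43, -47, 31, -42, -41, 46, 40, 33, -19, -40, 32, 15]
resulting array: [-51, -43, -47, 31, -42, -41, 46, 40, 33, -19, -40, 32, 15]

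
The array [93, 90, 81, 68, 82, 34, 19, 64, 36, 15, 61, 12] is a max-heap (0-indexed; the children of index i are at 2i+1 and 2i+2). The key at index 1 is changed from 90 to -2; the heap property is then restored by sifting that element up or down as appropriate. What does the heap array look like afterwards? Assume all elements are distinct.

[93, 82, 81, 68, 61, 34, 19, 64, 36, 15, -2, 12]

set index 1 from 90 to -2 → [93, -2, 81, 68, 82, 34, 19, 64, 36, 15, 61, 12]
-2 vs larger child 82 at index 4, swap → [93, 82, 81, 68, -2, 34, 19, 64, 36, 15, 61, 12]
-2 vs larger child 61 at index 10, swap → [93, 82, 81, 68, 61, 34, 19, 64, 36, 15, -2, 12]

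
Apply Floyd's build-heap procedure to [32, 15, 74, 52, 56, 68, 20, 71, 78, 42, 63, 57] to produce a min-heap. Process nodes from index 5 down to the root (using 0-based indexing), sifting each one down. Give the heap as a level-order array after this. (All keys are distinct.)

sift down from index 5:
  68 vs only child 57 at index 11, swap → [32, 15, 74, 52, 56, 57, 20, 71, 78, 42, 63, 68]
sift down from index 4:
  56 vs smaller child 42 at index 9, swap → [32, 15, 74, 52, 42, 57, 20, 71, 78, 56, 63, 68]
sift down from index 3: already satisfies heap property
sift down from index 2:
  74 vs smaller child 20 at index 6, swap → [32, 15, 20, 52, 42, 57, 74, 71, 78, 56, 63, 68]
sift down from index 1: already satisfies heap property
sift down from index 0:
  32 vs smaller child 15 at index 1, swap → [15, 32, 20, 52, 42, 57, 74, 71, 78, 56, 63, 68]

[15, 32, 20, 52, 42, 57, 74, 71, 78, 56, 63, 68]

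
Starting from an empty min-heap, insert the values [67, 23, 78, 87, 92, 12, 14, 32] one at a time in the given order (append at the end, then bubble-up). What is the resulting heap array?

Insert 67:
  append 67 at index 0 → [67] (no swap needed)
Insert 23:
  append 23 at index 1 → [67, 23]
  23 < parent 67 at index 0, swap → [23, 67]
Insert 78:
  append 78 at index 2 → [23, 67, 78] (no swap needed)
Insert 87:
  append 87 at index 3 → [23, 67, 78, 87] (no swap needed)
Insert 92:
  append 92 at index 4 → [23, 67, 78, 87, 92] (no swap needed)
Insert 12:
  append 12 at index 5 → [23, 67, 78, 87, 92, 12]
  12 < parent 78 at index 2, swap → [23, 67, 12, 87, 92, 78]
  12 < parent 23 at index 0, swap → [12, 67, 23, 87, 92, 78]
Insert 14:
  append 14 at index 6 → [12, 67, 23, 87, 92, 78, 14]
  14 < parent 23 at index 2, swap → [12, 67, 14, 87, 92, 78, 23]
Insert 32:
  append 32 at index 7 → [12, 67, 14, 87, 92, 78, 23, 32]
  32 < parent 87 at index 3, swap → [12, 67, 14, 32, 92, 78, 23, 87]
  32 < parent 67 at index 1, swap → [12, 32, 14, 67, 92, 78, 23, 87]

[12, 32, 14, 67, 92, 78, 23, 87]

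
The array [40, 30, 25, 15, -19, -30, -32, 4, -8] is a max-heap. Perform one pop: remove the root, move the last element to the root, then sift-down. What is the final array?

[30, 15, 25, 4, -19, -30, -32, -8]

remove root 40; move last element -8 to root → [-8, 30, 25, 15, -19, -30, -32, 4]
-8 vs larger child 30 at index 1, swap → [30, -8, 25, 15, -19, -30, -32, 4]
-8 vs larger child 15 at index 3, swap → [30, 15, 25, -8, -19, -30, -32, 4]
-8 vs only child 4 at index 7, swap → [30, 15, 25, 4, -19, -30, -32, -8]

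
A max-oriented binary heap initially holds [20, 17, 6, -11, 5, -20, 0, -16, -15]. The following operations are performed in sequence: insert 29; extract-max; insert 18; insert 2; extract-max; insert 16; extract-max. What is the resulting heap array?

insert 29:
  append 29 at index 9 → [20, 17, 6, -11, 5, -20, 0, -16, -15, 29]
  29 > parent 5 at index 4, swap → [20, 17, 6, -11, 29, -20, 0, -16, -15, 5]
  29 > parent 17 at index 1, swap → [20, 29, 6, -11, 17, -20, 0, -16, -15, 5]
  29 > parent 20 at index 0, swap → [29, 20, 6, -11, 17, -20, 0, -16, -15, 5]
extract-max → returns 29:
  remove root 29; move last element 5 to root → [5, 20, 6, -11, 17, -20, 0, -16, -15]
  5 vs larger child 20 at index 1, swap → [20, 5, 6, -11, 17, -20, 0, -16, -15]
  5 vs larger child 17 at index 4, swap → [20, 17, 6, -11, 5, -20, 0, -16, -15]
insert 18:
  append 18 at index 9 → [20, 17, 6, -11, 5, -20, 0, -16, -15, 18]
  18 > parent 5 at index 4, swap → [20, 17, 6, -11, 18, -20, 0, -16, -15, 5]
  18 > parent 17 at index 1, swap → [20, 18, 6, -11, 17, -20, 0, -16, -15, 5]
insert 2:
  append 2 at index 10 → [20, 18, 6, -11, 17, -20, 0, -16, -15, 5, 2] (no swap needed)
extract-max → returns 20:
  remove root 20; move last element 2 to root → [2, 18, 6, -11, 17, -20, 0, -16, -15, 5]
  2 vs larger child 18 at index 1, swap → [18, 2, 6, -11, 17, -20, 0, -16, -15, 5]
  2 vs larger child 17 at index 4, swap → [18, 17, 6, -11, 2, -20, 0, -16, -15, 5]
  2 vs only child 5 at index 9, swap → [18, 17, 6, -11, 5, -20, 0, -16, -15, 2]
insert 16:
  append 16 at index 10 → [18, 17, 6, -11, 5, -20, 0, -16, -15, 2, 16]
  16 > parent 5 at index 4, swap → [18, 17, 6, -11, 16, -20, 0, -16, -15, 2, 5]
extract-max → returns 18:
  remove root 18; move last element 5 to root → [5, 17, 6, -11, 16, -20, 0, -16, -15, 2]
  5 vs larger child 17 at index 1, swap → [17, 5, 6, -11, 16, -20, 0, -16, -15, 2]
  5 vs larger child 16 at index 4, swap → [17, 16, 6, -11, 5, -20, 0, -16, -15, 2]

[17, 16, 6, -11, 5, -20, 0, -16, -15, 2]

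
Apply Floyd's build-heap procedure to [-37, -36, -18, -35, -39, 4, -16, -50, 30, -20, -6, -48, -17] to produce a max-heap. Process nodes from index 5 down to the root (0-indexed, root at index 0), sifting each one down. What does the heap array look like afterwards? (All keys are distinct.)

sift down from index 5: already satisfies heap property
sift down from index 4:
  -39 vs larger child -6 at index 10, swap → [-37, -36, -18, -35, -6, 4, -16, -50, 30, -20, -39, -48, -17]
sift down from index 3:
  -35 vs larger child 30 at index 8, swap → [-37, -36, -18, 30, -6, 4, -16, -50, -35, -20, -39, -48, -17]
sift down from index 2:
  -18 vs larger child 4 at index 5, swap → [-37, -36, 4, 30, -6, -18, -16, -50, -35, -20, -39, -48, -17]
  -18 vs larger child -17 at index 12, swap → [-37, -36, 4, 30, -6, -17, -16, -50, -35, -20, -39, -48, -18]
sift down from index 1:
  -36 vs larger child 30 at index 3, swap → [-37, 30, 4, -36, -6, -17, -16, -50, -35, -20, -39, -48, -18]
  -36 vs larger child -35 at index 8, swap → [-37, 30, 4, -35, -6, -17, -16, -50, -36, -20, -39, -48, -18]
sift down from index 0:
  -37 vs larger child 30 at index 1, swap → [30, -37, 4, -35, -6, -17, -16, -50, -36, -20, -39, -48, -18]
  -37 vs larger child -6 at index 4, swap → [30, -6, 4, -35, -37, -17, -16, -50, -36, -20, -39, -48, -18]
  -37 vs larger child -20 at index 9, swap → [30, -6, 4, -35, -20, -17, -16, -50, -36, -37, -39, -48, -18]

[30, -6, 4, -35, -20, -17, -16, -50, -36, -37, -39, -48, -18]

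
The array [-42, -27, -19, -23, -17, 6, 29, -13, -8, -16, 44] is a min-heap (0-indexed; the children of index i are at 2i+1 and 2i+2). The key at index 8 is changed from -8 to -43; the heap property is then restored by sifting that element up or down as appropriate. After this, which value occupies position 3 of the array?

-27

set index 8 from -8 to -43 → [-42, -27, -19, -23, -17, 6, 29, -13, -43, -16, 44]
-43 < parent -23 at index 3, swap → [-42, -27, -19, -43, -17, 6, 29, -13, -23, -16, 44]
-43 < parent -27 at index 1, swap → [-42, -43, -19, -27, -17, 6, 29, -13, -23, -16, 44]
-43 < parent -42 at index 0, swap → [-43, -42, -19, -27, -17, 6, 29, -13, -23, -16, 44]
resulting array: [-43, -42, -19, -27, -17, 6, 29, -13, -23, -16, 44]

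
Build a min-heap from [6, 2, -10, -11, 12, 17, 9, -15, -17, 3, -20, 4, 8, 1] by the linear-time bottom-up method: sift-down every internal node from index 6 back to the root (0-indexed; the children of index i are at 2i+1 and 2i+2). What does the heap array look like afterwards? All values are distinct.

sift down from index 6:
  9 vs only child 1 at index 13, swap → [6, 2, -10, -11, 12, 17, 1, -15, -17, 3, -20, 4, 8, 9]
sift down from index 5:
  17 vs smaller child 4 at index 11, swap → [6, 2, -10, -11, 12, 4, 1, -15, -17, 3, -20, 17, 8, 9]
sift down from index 4:
  12 vs smaller child -20 at index 10, swap → [6, 2, -10, -11, -20, 4, 1, -15, -17, 3, 12, 17, 8, 9]
sift down from index 3:
  -11 vs smaller child -17 at index 8, swap → [6, 2, -10, -17, -20, 4, 1, -15, -11, 3, 12, 17, 8, 9]
sift down from index 2: already satisfies heap property
sift down from index 1:
  2 vs smaller child -20 at index 4, swap → [6, -20, -10, -17, 2, 4, 1, -15, -11, 3, 12, 17, 8, 9]
sift down from index 0:
  6 vs smaller child -20 at index 1, swap → [-20, 6, -10, -17, 2, 4, 1, -15, -11, 3, 12, 17, 8, 9]
  6 vs smaller child -17 at index 3, swap → [-20, -17, -10, 6, 2, 4, 1, -15, -11, 3, 12, 17, 8, 9]
  6 vs smaller child -15 at index 7, swap → [-20, -17, -10, -15, 2, 4, 1, 6, -11, 3, 12, 17, 8, 9]

[-20, -17, -10, -15, 2, 4, 1, 6, -11, 3, 12, 17, 8, 9]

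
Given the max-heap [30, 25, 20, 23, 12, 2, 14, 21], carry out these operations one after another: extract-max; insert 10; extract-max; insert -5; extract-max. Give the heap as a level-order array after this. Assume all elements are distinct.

[21, 12, 20, 10, -5, 2, 14]

extract-max → returns 30:
  remove root 30; move last element 21 to root → [21, 25, 20, 23, 12, 2, 14]
  21 vs larger child 25 at index 1, swap → [25, 21, 20, 23, 12, 2, 14]
  21 vs larger child 23 at index 3, swap → [25, 23, 20, 21, 12, 2, 14]
insert 10:
  append 10 at index 7 → [25, 23, 20, 21, 12, 2, 14, 10] (no swap needed)
extract-max → returns 25:
  remove root 25; move last element 10 to root → [10, 23, 20, 21, 12, 2, 14]
  10 vs larger child 23 at index 1, swap → [23, 10, 20, 21, 12, 2, 14]
  10 vs larger child 21 at index 3, swap → [23, 21, 20, 10, 12, 2, 14]
insert -5:
  append -5 at index 7 → [23, 21, 20, 10, 12, 2, 14, -5] (no swap needed)
extract-max → returns 23:
  remove root 23; move last element -5 to root → [-5, 21, 20, 10, 12, 2, 14]
  -5 vs larger child 21 at index 1, swap → [21, -5, 20, 10, 12, 2, 14]
  -5 vs larger child 12 at index 4, swap → [21, 12, 20, 10, -5, 2, 14]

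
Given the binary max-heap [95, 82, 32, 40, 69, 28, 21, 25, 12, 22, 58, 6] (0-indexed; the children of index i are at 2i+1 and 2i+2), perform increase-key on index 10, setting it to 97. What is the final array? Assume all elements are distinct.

[97, 95, 32, 40, 82, 28, 21, 25, 12, 22, 69, 6]

set index 10 from 58 to 97 → [95, 82, 32, 40, 69, 28, 21, 25, 12, 22, 97, 6]
97 > parent 69 at index 4, swap → [95, 82, 32, 40, 97, 28, 21, 25, 12, 22, 69, 6]
97 > parent 82 at index 1, swap → [95, 97, 32, 40, 82, 28, 21, 25, 12, 22, 69, 6]
97 > parent 95 at index 0, swap → [97, 95, 32, 40, 82, 28, 21, 25, 12, 22, 69, 6]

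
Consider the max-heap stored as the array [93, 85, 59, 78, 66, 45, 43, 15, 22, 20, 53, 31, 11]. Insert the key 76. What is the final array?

append 76 at index 13 → [93, 85, 59, 78, 66, 45, 43, 15, 22, 20, 53, 31, 11, 76]
76 > parent 43 at index 6, swap → [93, 85, 59, 78, 66, 45, 76, 15, 22, 20, 53, 31, 11, 43]
76 > parent 59 at index 2, swap → [93, 85, 76, 78, 66, 45, 59, 15, 22, 20, 53, 31, 11, 43]

[93, 85, 76, 78, 66, 45, 59, 15, 22, 20, 53, 31, 11, 43]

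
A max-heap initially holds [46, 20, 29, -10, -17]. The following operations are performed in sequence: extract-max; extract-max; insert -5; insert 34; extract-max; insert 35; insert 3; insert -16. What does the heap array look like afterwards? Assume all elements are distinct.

extract-max → returns 46:
  remove root 46; move last element -17 to root → [-17, 20, 29, -10]
  -17 vs larger child 29 at index 2, swap → [29, 20, -17, -10]
extract-max → returns 29:
  remove root 29; move last element -10 to root → [-10, 20, -17]
  -10 vs larger child 20 at index 1, swap → [20, -10, -17]
insert -5:
  append -5 at index 3 → [20, -10, -17, -5]
  -5 > parent -10 at index 1, swap → [20, -5, -17, -10]
insert 34:
  append 34 at index 4 → [20, -5, -17, -10, 34]
  34 > parent -5 at index 1, swap → [20, 34, -17, -10, -5]
  34 > parent 20 at index 0, swap → [34, 20, -17, -10, -5]
extract-max → returns 34:
  remove root 34; move last element -5 to root → [-5, 20, -17, -10]
  -5 vs larger child 20 at index 1, swap → [20, -5, -17, -10]
insert 35:
  append 35 at index 4 → [20, -5, -17, -10, 35]
  35 > parent -5 at index 1, swap → [20, 35, -17, -10, -5]
  35 > parent 20 at index 0, swap → [35, 20, -17, -10, -5]
insert 3:
  append 3 at index 5 → [35, 20, -17, -10, -5, 3]
  3 > parent -17 at index 2, swap → [35, 20, 3, -10, -5, -17]
insert -16:
  append -16 at index 6 → [35, 20, 3, -10, -5, -17, -16] (no swap needed)

[35, 20, 3, -10, -5, -17, -16]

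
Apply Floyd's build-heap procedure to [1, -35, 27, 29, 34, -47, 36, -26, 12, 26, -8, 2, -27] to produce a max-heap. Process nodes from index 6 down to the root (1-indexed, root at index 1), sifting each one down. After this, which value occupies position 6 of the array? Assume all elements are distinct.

2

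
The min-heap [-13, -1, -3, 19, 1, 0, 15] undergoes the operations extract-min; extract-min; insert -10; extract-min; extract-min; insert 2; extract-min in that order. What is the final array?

extract-min → returns -13:
  remove root -13; move last element 15 to root → [15, -1, -3, 19, 1, 0]
  15 vs smaller child -3 at index 2, swap → [-3, -1, 15, 19, 1, 0]
  15 vs only child 0 at index 5, swap → [-3, -1, 0, 19, 1, 15]
extract-min → returns -3:
  remove root -3; move last element 15 to root → [15, -1, 0, 19, 1]
  15 vs smaller child -1 at index 1, swap → [-1, 15, 0, 19, 1]
  15 vs smaller child 1 at index 4, swap → [-1, 1, 0, 19, 15]
insert -10:
  append -10 at index 5 → [-1, 1, 0, 19, 15, -10]
  -10 < parent 0 at index 2, swap → [-1, 1, -10, 19, 15, 0]
  -10 < parent -1 at index 0, swap → [-10, 1, -1, 19, 15, 0]
extract-min → returns -10:
  remove root -10; move last element 0 to root → [0, 1, -1, 19, 15]
  0 vs smaller child -1 at index 2, swap → [-1, 1, 0, 19, 15]
extract-min → returns -1:
  remove root -1; move last element 15 to root → [15, 1, 0, 19]
  15 vs smaller child 0 at index 2, swap → [0, 1, 15, 19]
insert 2:
  append 2 at index 4 → [0, 1, 15, 19, 2] (no swap needed)
extract-min → returns 0:
  remove root 0; move last element 2 to root → [2, 1, 15, 19]
  2 vs smaller child 1 at index 1, swap → [1, 2, 15, 19]

[1, 2, 15, 19]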